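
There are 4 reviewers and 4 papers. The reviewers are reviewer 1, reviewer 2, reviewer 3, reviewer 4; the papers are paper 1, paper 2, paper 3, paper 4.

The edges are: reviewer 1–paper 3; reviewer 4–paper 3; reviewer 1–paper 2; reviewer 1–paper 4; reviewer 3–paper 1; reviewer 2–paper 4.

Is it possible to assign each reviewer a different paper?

Yes

A valid assignment of size 4: reviewer 1→paper 2, reviewer 2→paper 4, reviewer 3→paper 1, reviewer 4→paper 3.
All 4 reviewers are covered.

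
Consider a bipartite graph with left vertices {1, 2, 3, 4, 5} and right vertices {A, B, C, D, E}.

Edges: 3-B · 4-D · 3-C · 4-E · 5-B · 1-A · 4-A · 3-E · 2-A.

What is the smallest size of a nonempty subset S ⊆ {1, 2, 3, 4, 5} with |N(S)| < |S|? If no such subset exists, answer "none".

Take S = {1, 2}. Its neighbourhood is {A}, so |N(S)| = 1 < |S| = 2.
No single vertex violates Hall's condition since each has at least one neighbour, so 2 is the minimum.

2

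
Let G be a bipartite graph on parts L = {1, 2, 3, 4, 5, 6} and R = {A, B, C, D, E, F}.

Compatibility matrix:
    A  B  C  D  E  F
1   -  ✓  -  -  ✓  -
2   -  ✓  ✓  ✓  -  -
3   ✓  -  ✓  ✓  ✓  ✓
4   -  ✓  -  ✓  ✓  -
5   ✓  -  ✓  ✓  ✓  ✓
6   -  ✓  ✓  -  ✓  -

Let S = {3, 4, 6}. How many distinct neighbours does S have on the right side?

The union of neighbours of {3, 4, 6} is {A, B, C, D, E, F}, which has 6 elements.
Since |N(S)| = 6 ≥ |S| = 3, Hall's condition holds for this subset.

6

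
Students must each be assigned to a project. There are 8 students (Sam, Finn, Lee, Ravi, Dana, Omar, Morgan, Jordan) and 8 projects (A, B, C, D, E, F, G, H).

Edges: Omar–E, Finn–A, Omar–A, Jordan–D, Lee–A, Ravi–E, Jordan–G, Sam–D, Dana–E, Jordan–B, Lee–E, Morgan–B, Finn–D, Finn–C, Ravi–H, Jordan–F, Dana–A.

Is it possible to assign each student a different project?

No

The set {Lee, Dana, Omar} has only 2 neighbours ({A, E}), so by Hall's theorem at most 7 of the 8 students can be matched.
Hence no matching covers every student.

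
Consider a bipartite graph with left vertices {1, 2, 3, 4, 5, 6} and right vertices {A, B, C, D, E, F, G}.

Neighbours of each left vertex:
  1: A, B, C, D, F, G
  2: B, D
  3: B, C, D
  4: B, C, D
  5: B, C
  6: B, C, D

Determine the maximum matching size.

For example, pair 1-G, 2-D, 3-C, 4-B.
The set {2, 3, 4, 5, 6} has only 3 neighbours ({B, C, D}), so by Hall's theorem at most 4 of the 6 left vertices can be matched.

4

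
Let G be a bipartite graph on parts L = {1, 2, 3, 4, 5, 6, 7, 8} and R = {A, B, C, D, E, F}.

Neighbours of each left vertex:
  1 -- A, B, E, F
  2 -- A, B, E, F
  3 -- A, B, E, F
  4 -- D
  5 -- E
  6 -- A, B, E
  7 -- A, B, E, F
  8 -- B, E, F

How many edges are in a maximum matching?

5

For example, pair 1–A, 2–B, 3–F, 4–D, 5–E.
The set {1, 2, 3, 5, 6, 7, 8} has only 4 neighbours ({A, B, E, F}), so by Hall's theorem at most 5 of the 8 left vertices can be matched.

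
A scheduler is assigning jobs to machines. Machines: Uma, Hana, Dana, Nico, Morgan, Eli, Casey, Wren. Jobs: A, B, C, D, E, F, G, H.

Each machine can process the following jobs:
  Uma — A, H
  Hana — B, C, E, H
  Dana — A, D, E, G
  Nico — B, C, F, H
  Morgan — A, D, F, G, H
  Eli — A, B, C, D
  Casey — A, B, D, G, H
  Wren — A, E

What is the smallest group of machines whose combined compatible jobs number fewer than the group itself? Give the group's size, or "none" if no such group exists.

none

A matching saturating every machine exists, for instance Uma→H, Hana→B, Dana→D, Nico→F, Morgan→A, Eli→C, Casey→G, Wren→E.
By Hall's marriage theorem, this means |N(S)| ≥ |S| for every subset S, so no violating subset exists.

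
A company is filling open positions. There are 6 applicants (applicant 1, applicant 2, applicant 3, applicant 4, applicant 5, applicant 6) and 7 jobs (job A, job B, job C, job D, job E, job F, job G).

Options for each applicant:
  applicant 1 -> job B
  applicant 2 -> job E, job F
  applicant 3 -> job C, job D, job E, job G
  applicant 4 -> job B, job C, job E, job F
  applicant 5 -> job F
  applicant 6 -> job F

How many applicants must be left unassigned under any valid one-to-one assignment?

One maximum matching: applicant 1→job B, applicant 2→job E, applicant 3→job G, applicant 4→job C, applicant 5→job F.
The set {applicant 5, applicant 6} has only 1 neighbour ({job F}), so by Hall's theorem at most 5 of the 6 applicants can be matched.
That matches 5 of the 6, leaving 1 unmatched; no matching can do better.

1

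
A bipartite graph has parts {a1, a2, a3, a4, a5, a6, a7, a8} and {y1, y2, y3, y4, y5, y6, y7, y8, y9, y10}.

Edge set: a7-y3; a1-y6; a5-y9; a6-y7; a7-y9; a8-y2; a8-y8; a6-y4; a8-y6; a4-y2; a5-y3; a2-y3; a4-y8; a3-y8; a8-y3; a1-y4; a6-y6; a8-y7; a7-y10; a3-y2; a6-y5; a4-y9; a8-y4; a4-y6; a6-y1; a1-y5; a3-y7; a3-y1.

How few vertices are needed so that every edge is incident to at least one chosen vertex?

8

The 8 edges a1–y4, a2–y3, a3–y1, a4–y8, a5–y9, a6–y6, a7–y10, a8–y7 form a matching, so any vertex cover needs at least 8 vertices (one per matched edge).
Conversely {a1, a2, a3, a4, a5, a6, a7, a8} meets every edge and has exactly 8 vertices, so 8 is optimal.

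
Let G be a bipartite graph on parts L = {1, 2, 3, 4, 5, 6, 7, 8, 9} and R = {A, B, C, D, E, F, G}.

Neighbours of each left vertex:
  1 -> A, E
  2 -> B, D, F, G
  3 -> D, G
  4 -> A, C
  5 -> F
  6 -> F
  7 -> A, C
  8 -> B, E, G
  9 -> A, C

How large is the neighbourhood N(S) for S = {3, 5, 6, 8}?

The union of neighbours of {3, 5, 6, 8} is {B, D, E, F, G}, which has 5 elements.
Since |N(S)| = 5 ≥ |S| = 4, Hall's condition holds for this subset.

5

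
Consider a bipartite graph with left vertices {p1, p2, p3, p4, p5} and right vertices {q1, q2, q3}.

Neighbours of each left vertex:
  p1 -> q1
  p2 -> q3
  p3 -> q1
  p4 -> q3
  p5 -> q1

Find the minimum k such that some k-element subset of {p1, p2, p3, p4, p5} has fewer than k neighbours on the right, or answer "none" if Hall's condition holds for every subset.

Take S = {p1, p3}. Its neighbourhood is {q1}, so |N(S)| = 1 < |S| = 2.
No single vertex violates Hall's condition since each has at least one neighbour, so 2 is the minimum.

2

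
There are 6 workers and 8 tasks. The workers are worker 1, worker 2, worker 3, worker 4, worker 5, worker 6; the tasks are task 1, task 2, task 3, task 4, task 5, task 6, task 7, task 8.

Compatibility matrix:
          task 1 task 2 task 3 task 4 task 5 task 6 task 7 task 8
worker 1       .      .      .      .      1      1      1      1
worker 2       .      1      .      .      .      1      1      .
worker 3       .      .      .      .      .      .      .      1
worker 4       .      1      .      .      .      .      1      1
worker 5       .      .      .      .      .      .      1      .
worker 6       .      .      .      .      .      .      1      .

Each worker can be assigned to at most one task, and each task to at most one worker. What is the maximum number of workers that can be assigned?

5

One maximum matching: worker 1-task 5, worker 2-task 6, worker 3-task 8, worker 4-task 2, worker 5-task 7.
The set {worker 5, worker 6} has only 1 neighbour ({task 7}), so by Hall's theorem at most 5 of the 6 workers can be matched.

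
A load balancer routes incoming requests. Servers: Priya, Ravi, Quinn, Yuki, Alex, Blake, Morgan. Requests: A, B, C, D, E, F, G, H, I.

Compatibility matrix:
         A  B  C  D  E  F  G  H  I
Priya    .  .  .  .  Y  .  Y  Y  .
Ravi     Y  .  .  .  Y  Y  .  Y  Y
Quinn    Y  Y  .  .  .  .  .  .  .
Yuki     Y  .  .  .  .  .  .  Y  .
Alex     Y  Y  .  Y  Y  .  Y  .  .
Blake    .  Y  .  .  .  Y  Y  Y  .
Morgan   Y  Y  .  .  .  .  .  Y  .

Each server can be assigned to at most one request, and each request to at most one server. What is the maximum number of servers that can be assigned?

A valid assignment of size 7: Priya→G, Ravi→E, Quinn→A, Yuki→H, Alex→D, Blake→F, Morgan→B.
All 7 servers are matched, so no larger matching exists.

7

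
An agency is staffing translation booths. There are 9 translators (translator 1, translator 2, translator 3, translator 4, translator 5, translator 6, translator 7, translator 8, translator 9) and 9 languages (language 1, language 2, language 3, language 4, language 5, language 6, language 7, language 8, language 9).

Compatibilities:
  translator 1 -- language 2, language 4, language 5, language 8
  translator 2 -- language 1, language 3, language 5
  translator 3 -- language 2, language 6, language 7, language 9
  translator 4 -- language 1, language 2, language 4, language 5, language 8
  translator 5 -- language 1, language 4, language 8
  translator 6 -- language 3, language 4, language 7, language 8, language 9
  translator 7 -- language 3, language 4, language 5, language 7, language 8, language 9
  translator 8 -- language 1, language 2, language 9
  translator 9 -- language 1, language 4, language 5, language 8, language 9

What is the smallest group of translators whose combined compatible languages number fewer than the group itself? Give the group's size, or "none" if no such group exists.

A matching saturating every translator exists, for instance translator 1→language 5, translator 2→language 1, translator 3→language 6, translator 4→language 2, translator 5→language 4, translator 6→language 3, translator 7→language 7, translator 8→language 9, translator 9→language 8.
By Hall's marriage theorem, this means |N(S)| ≥ |S| for every subset S, so no violating subset exists.

none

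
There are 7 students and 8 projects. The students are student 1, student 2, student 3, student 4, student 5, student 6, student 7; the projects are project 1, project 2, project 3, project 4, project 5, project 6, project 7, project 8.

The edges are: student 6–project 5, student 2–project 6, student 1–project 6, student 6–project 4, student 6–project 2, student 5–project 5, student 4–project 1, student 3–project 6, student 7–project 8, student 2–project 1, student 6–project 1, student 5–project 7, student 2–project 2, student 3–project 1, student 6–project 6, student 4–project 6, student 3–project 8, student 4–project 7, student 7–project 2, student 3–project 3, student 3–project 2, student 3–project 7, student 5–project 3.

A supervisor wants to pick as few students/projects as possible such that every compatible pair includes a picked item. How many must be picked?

The 7 edges student 1–project 6, student 2–project 1, student 3–project 3, student 4–project 7, student 5–project 5, student 6–project 2, student 7–project 8 form a matching, so any vertex cover needs at least 7 vertices (one per matched edge).
Conversely {student 1, student 2, student 3, student 4, student 5, student 6, student 7} meets every edge and has exactly 7 vertices, so 7 is optimal.

7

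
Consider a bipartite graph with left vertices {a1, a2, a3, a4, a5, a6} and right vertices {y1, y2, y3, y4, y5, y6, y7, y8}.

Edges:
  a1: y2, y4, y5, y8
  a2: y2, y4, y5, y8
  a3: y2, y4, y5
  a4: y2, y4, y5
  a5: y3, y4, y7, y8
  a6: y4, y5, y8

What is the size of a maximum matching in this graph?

For example, pair a1–y4, a2–y8, a3–y5, a4–y2, a5–y3.
The set {a1, a2, a3, a4, a6} has only 4 neighbours ({y2, y4, y5, y8}), so by Hall's theorem at most 5 of the 6 left vertices can be matched.

5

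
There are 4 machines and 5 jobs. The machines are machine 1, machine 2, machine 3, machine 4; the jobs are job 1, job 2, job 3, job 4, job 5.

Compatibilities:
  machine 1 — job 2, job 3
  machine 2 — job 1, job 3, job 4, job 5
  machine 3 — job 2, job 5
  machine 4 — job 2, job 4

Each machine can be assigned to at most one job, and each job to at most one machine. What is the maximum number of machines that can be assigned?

One maximum matching: machine 1→job 3, machine 2→job 1, machine 3→job 5, machine 4→job 2.
All 4 machines are matched, so no larger matching exists.

4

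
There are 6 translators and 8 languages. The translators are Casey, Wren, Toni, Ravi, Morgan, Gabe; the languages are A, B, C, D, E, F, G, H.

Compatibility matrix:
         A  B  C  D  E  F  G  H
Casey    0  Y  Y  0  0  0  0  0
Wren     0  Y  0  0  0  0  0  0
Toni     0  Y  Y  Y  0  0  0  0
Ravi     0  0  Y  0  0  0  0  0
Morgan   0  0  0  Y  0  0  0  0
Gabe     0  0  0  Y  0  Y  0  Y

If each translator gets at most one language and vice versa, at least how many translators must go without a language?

2

A valid assignment of size 4: Casey–C, Wren–B, Toni–D, Gabe–F.
The set {Casey, Wren, Toni, Ravi, Morgan} has only 3 neighbours ({B, C, D}), so by Hall's theorem at most 4 of the 6 translators can be matched.
That matches 4 of the 6, leaving 2 unmatched; no matching can do better.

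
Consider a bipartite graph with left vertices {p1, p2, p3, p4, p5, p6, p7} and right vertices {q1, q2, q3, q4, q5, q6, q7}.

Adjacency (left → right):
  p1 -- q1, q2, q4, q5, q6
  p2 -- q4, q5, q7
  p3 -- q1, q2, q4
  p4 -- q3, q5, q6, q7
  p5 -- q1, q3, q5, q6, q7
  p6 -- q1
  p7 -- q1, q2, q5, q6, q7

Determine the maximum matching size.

7

A valid assignment of size 7: p1→q4, p2→q5, p3→q2, p4→q3, p5→q7, p6→q1, p7→q6.
All 7 left vertices are matched, so no larger matching exists.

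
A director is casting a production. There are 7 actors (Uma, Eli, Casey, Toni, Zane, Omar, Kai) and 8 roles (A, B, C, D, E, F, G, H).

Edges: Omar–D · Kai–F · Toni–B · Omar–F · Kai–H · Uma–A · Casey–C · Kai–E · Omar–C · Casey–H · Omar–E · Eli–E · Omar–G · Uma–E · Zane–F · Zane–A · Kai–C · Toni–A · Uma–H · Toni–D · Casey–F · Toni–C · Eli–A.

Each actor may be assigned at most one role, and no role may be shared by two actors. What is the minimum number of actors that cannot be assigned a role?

0

For example, pair Uma→E, Eli→A, Casey→C, Toni→B, Zane→F, Omar→G, Kai→H.
All 7 actors are matched, so no larger matching exists.
That matches 7 of the 7, leaving 0 unmatched; no matching can do better.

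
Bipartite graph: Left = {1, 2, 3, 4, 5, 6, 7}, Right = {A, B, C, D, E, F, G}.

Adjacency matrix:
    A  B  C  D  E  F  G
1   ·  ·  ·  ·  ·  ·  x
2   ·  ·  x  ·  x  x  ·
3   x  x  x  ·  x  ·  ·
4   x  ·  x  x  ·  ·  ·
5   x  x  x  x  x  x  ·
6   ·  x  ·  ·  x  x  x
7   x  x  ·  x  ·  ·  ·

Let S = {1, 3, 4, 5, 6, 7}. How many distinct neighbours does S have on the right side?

7

The union of neighbours of {1, 3, 4, 5, 6, 7} is {A, B, C, D, E, F, G}, which has 7 elements.
Since |N(S)| = 7 ≥ |S| = 6, Hall's condition holds for this subset.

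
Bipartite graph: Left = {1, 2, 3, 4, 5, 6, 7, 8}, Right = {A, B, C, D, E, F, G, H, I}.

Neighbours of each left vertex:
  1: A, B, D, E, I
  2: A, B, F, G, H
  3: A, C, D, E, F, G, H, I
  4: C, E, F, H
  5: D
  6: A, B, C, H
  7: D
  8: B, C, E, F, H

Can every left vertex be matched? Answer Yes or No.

No

The set {5, 7} has only 1 neighbour ({D}), so by Hall's theorem at most 7 of the 8 left vertices can be matched.
Hence no matching covers every left vertex.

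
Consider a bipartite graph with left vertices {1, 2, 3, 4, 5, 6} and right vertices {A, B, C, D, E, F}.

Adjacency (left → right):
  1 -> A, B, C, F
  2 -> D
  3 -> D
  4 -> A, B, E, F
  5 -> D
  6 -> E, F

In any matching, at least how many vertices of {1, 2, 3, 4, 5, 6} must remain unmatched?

2

For example, pair 1→F, 2→D, 4→B, 6→E.
The set {2, 3, 5} has only 1 neighbour ({D}), so by Hall's theorem at most 4 of the 6 left vertices can be matched.
That matches 4 of the 6, leaving 2 unmatched; no matching can do better.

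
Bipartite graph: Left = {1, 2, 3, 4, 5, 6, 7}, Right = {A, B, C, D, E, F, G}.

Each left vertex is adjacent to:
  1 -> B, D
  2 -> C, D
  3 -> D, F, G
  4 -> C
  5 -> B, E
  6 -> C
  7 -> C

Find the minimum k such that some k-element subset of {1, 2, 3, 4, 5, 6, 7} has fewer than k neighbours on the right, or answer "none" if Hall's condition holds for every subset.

2

Take S = {4, 6}. Its neighbourhood is {C}, so |N(S)| = 1 < |S| = 2.
No single vertex violates Hall's condition since each has at least one neighbour, so 2 is the minimum.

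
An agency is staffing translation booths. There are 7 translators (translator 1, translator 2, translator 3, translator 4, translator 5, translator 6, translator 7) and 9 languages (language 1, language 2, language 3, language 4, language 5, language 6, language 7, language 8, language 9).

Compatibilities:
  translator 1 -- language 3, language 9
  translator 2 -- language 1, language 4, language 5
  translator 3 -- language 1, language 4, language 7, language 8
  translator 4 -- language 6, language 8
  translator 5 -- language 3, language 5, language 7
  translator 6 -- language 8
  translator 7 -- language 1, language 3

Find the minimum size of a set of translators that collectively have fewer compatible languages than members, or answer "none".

A matching saturating every translator exists, for instance translator 1→language 9, translator 2→language 4, translator 3→language 7, translator 4→language 6, translator 5→language 3, translator 6→language 8, translator 7→language 1.
By Hall's marriage theorem, this means |N(S)| ≥ |S| for every subset S, so no violating subset exists.

none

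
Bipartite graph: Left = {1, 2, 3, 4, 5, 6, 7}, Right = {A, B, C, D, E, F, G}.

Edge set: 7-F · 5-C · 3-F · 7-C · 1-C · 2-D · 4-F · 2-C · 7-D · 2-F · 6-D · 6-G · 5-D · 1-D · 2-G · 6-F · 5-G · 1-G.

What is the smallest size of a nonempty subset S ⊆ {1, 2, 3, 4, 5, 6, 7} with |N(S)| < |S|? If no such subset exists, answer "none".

2

Take S = {3, 4}. Its neighbourhood is {F}, so |N(S)| = 1 < |S| = 2.
No single vertex violates Hall's condition since each has at least one neighbour, so 2 is the minimum.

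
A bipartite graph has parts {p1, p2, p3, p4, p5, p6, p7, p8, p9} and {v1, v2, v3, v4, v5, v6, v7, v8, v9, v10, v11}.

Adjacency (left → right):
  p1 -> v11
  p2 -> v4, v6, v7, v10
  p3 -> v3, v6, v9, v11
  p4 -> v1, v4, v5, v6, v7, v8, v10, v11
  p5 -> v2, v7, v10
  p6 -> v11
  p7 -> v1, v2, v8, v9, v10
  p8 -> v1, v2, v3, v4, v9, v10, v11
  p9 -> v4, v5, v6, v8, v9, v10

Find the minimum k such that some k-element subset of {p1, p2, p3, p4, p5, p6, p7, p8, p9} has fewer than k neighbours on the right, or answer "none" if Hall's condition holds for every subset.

Take S = {p1, p6}. Its neighbourhood is {v11}, so |N(S)| = 1 < |S| = 2.
No single vertex violates Hall's condition since each has at least one neighbour, so 2 is the minimum.

2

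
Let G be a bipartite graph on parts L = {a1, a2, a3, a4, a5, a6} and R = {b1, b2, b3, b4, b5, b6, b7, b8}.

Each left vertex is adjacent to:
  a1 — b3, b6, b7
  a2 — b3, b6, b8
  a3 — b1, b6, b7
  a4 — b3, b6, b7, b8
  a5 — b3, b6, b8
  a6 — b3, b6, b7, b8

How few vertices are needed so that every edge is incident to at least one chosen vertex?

5

The 5 edges a1–b7, a2–b6, a3–b1, a4–b8, a5–b3 form a matching, so any vertex cover needs at least 5 vertices (one per matched edge).
Conversely {a3, b3, b6, b7, b8} meets every edge and has exactly 5 vertices, so 5 is optimal.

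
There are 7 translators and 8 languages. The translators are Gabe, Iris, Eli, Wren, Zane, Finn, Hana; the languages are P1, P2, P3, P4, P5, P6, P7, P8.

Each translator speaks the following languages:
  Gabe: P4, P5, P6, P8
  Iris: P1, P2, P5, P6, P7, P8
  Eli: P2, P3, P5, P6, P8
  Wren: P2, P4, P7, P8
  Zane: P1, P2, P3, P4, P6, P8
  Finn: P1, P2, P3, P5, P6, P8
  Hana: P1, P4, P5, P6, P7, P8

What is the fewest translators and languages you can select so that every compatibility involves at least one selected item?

7

{Gabe, Iris, Eli, Wren, Zane, Finn, Hana} is a vertex cover of size 7: every edge has an endpoint in this set.
No smaller cover exists because Gabe–P5, Iris–P6, Eli–P8, Wren–P7, Zane–P2, Finn–P3, Hana–P1 is a matching of size 7, and a cover must include an endpoint of each of these disjoint edges (König's theorem).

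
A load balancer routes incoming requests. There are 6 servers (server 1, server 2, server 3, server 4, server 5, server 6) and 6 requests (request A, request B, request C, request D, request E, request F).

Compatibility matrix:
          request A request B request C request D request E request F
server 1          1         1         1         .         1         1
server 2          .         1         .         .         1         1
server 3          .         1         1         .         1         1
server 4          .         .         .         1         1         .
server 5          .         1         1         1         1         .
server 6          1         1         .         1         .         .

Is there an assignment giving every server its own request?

For example, pair server 1–request A, server 2–request B, server 3–request F, server 4–request E, server 5–request C, server 6–request D.
Every server is matched, so this is a perfect matching.

Yes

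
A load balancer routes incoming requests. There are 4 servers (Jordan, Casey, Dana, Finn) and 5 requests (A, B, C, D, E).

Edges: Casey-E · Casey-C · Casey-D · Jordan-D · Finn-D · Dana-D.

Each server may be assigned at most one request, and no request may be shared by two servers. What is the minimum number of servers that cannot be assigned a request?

2

For example, pair Jordan-D, Casey-E.
The set {Jordan, Dana, Finn} has only 1 neighbour ({D}), so by Hall's theorem at most 2 of the 4 servers can be matched.
That matches 2 of the 4, leaving 2 unmatched; no matching can do better.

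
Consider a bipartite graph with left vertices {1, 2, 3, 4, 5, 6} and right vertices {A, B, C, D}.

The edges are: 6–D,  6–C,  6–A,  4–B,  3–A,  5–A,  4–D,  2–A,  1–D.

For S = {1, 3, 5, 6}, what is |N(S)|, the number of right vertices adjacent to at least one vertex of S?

The union of neighbours of {1, 3, 5, 6} is {A, C, D}, which has 3 elements.
Since |N(S)| = 3 < |S| = 4, Hall's condition fails for this subset.

3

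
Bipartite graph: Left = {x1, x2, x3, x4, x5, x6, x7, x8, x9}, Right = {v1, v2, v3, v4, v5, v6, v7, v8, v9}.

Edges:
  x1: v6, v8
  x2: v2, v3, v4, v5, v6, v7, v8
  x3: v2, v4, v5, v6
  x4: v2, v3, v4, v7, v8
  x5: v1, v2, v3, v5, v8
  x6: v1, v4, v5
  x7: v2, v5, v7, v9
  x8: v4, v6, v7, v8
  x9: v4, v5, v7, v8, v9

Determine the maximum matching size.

A valid assignment of size 9: x1–v6, x2–v8, x3–v2, x4–v3, x5–v1, x6–v4, x7–v9, x8–v7, x9–v5.
This saturates every left vertex, so 9 is the maximum.

9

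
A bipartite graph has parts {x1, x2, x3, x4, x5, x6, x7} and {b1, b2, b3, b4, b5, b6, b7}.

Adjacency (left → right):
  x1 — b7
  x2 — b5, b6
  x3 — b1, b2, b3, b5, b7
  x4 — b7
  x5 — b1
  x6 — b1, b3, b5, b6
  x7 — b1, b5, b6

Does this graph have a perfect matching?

No

The set {x1, x4} has only 1 neighbour ({b7}), so by Hall's theorem at most 6 of the 7 left vertices can be matched.
Hence no matching covers every left vertex.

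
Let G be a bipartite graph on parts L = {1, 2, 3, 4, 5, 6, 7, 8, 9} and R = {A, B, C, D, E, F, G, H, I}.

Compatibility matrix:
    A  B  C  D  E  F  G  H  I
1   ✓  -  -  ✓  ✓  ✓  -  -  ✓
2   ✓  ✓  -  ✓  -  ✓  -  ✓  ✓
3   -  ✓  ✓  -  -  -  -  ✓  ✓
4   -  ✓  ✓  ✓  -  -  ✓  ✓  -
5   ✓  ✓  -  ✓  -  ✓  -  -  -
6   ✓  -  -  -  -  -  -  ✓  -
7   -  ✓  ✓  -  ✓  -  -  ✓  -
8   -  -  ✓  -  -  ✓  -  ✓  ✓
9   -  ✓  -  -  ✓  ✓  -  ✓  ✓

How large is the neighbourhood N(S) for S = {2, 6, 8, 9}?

The union of neighbours of {2, 6, 8, 9} is {A, B, C, D, E, F, H, I}, which has 8 elements.
Since |N(S)| = 8 ≥ |S| = 4, Hall's condition holds for this subset.

8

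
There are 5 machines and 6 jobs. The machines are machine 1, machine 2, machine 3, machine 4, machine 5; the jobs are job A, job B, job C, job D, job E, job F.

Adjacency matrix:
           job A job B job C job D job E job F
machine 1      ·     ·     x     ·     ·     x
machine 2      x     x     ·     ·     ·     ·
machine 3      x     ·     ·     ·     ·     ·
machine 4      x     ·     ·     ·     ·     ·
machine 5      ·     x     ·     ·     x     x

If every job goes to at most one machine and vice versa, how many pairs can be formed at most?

One maximum matching: machine 1–job C, machine 2–job B, machine 3–job A, machine 5–job F.
The set {machine 3, machine 4} has only 1 neighbour ({job A}), so by Hall's theorem at most 4 of the 5 machines can be matched.

4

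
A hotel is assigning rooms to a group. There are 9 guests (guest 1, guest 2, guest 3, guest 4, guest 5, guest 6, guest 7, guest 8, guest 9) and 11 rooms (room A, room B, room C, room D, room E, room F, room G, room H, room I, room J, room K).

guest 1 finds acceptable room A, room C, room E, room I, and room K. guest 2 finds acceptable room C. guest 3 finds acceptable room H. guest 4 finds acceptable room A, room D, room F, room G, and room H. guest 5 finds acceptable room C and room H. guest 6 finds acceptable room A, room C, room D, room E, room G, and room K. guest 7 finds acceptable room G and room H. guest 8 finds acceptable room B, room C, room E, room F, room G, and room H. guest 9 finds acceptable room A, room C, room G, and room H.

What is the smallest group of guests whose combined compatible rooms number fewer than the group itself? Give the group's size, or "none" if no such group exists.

Take S = {guest 2, guest 3, guest 5}. Its neighbourhood is {room C, room H}, so |N(S)| = 2 < |S| = 3.
Every subset of size less than 3 has at least as many neighbours as members, so 3 is the minimum.

3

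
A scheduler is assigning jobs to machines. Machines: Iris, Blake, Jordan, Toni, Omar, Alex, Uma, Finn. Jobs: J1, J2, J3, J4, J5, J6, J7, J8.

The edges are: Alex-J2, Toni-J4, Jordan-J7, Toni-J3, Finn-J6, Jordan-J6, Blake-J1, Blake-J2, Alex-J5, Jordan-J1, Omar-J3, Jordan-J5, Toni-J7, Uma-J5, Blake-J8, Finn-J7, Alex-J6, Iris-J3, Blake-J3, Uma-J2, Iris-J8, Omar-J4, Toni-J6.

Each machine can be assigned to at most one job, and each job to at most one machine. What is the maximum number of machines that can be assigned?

For example, pair Iris-J8, Blake-J1, Jordan-J7, Toni-J3, Omar-J4, Alex-J5, Uma-J2, Finn-J6.
This saturates every machine, so 8 is the maximum.

8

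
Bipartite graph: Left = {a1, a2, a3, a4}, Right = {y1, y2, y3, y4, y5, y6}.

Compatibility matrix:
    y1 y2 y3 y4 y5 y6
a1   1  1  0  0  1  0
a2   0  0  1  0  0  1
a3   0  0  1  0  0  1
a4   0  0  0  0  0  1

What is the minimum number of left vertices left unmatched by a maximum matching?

1

A valid assignment of size 3: a1→y1, a2→y6, a3→y3.
The set {a2, a3, a4} has only 2 neighbours ({y3, y6}), so by Hall's theorem at most 3 of the 4 left vertices can be matched.
That matches 3 of the 4, leaving 1 unmatched; no matching can do better.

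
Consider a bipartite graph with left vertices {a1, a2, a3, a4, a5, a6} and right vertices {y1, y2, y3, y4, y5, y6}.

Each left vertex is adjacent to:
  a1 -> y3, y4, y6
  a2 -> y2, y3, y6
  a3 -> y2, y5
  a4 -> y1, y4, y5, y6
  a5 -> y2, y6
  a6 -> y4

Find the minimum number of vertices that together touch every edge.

6

The 6 edges a1–y3, a2–y2, a3–y5, a4–y1, a5–y6, a6–y4 form a matching, so any vertex cover needs at least 6 vertices (one per matched edge).
Conversely {a1, a2, a3, a4, a5, a6} meets every edge and has exactly 6 vertices, so 6 is optimal.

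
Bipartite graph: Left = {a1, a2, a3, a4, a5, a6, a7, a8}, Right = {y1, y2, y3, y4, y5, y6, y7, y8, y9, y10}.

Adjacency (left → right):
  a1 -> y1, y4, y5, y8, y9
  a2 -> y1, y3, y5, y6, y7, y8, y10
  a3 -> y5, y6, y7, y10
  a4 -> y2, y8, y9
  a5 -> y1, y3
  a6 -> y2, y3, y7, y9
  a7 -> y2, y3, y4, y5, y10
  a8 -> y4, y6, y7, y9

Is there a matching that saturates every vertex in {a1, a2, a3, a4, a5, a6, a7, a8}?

Yes

For example, pair a1–y9, a2–y6, a3–y10, a4–y8, a5–y1, a6–y3, a7–y4, a8–y7.
Every left vertex is matched, so this matching saturates all of them.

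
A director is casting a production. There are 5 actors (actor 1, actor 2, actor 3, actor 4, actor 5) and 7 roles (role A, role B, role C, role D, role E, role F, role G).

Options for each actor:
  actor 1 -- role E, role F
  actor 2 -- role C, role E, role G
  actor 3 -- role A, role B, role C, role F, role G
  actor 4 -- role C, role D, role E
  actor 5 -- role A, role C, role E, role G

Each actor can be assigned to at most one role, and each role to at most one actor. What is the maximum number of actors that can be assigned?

5

One maximum matching: actor 1–role F, actor 2–role E, actor 3–role C, actor 4–role D, actor 5–role G.
This saturates every actor, so 5 is the maximum.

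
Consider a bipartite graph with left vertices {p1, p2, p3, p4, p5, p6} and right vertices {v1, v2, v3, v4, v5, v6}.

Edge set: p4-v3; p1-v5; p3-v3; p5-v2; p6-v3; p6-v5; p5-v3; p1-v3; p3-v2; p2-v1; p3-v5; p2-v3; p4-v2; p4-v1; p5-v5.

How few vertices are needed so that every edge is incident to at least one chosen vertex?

4

{v1, v2, v3, v5} is a vertex cover of size 4: every edge has an endpoint in this set.
No smaller cover exists because p1–v5, p2–v1, p3–v3, p4–v2 is a matching of size 4, and a cover must include an endpoint of each of these disjoint edges (König's theorem).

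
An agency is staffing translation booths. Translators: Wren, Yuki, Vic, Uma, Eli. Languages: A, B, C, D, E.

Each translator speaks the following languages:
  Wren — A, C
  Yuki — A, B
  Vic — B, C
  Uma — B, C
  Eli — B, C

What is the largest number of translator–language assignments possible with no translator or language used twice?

For example, pair Wren→C, Yuki→A, Vic→B.
The set {Wren, Yuki, Vic, Uma, Eli} has only 3 neighbours ({A, B, C}), so by Hall's theorem at most 3 of the 5 translators can be matched.

3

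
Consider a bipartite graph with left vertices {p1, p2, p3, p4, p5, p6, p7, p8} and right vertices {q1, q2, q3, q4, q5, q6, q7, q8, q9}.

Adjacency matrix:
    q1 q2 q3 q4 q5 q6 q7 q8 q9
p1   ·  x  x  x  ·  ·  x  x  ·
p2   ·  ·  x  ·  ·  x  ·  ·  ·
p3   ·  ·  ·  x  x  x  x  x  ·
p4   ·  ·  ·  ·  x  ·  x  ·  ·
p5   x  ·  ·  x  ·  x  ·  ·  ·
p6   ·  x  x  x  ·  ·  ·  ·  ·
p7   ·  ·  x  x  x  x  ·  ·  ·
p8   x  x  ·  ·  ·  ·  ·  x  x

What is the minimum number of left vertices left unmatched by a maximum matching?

0

For example, pair p1–q4, p2–q3, p3–q7, p4–q5, p5–q1, p6–q2, p7–q6, p8–q8.
This saturates every left vertex, so 8 is the maximum.
That matches 8 of the 8, leaving 0 unmatched; no matching can do better.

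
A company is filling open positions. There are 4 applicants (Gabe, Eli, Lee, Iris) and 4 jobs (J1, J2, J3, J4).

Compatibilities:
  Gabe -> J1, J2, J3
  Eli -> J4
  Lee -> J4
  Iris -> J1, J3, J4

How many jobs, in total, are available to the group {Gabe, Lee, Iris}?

The union of neighbours of {Gabe, Lee, Iris} is {J1, J2, J3, J4}, which has 4 elements.
Since |N(S)| = 4 ≥ |S| = 3, Hall's condition holds for this subset.

4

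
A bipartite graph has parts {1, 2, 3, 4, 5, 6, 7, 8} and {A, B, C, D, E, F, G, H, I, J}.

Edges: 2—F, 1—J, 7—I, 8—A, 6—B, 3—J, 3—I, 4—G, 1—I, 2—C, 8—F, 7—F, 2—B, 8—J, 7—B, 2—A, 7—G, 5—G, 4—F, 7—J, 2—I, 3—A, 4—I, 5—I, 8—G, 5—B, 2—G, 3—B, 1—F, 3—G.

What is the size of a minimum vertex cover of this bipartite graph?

7

{2, A, B, F, G, I, J} is a vertex cover of size 7: every edge has an endpoint in this set.
No smaller cover exists because 1–F, 2–C, 3–A, 4–I, 5–G, 6–B, 7–J is a matching of size 7, and a cover must include an endpoint of each of these disjoint edges (König's theorem).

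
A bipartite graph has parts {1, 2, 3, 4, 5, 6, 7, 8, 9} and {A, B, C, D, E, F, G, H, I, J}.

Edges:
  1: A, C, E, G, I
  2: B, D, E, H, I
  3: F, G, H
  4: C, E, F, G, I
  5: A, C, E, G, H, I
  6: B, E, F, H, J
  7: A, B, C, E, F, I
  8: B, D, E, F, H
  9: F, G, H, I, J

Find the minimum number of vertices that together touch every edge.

{1, 2, 3, 4, 5, 6, 7, 8, 9} is a vertex cover of size 9: every edge has an endpoint in this set.
No smaller cover exists because 1–G, 2–B, 3–F, 4–C, 5–I, 6–E, 7–A, 8–H, 9–J is a matching of size 9, and a cover must include an endpoint of each of these disjoint edges (König's theorem).

9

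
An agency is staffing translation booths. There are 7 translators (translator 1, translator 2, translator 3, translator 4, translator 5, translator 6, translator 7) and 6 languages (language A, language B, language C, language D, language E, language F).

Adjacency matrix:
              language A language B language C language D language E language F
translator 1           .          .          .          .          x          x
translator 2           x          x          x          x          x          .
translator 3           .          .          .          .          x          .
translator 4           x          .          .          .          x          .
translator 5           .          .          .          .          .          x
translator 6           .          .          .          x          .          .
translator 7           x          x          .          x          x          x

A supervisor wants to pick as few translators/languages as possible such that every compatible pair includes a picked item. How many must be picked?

6

A maximum matching has 6 edges (e.g. translator 1–language F, translator 2–language C, translator 3–language E, translator 4–language A, translator 6–language D, translator 7–language B).
By König's theorem the minimum vertex cover has the same size. One such cover is {translator 2, translator 4, translator 6, translator 7, language E, language F}.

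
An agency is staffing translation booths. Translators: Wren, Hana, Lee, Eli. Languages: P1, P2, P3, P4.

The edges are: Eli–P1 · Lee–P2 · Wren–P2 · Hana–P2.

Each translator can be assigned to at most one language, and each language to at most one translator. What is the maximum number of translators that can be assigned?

One maximum matching: Wren–P2, Eli–P1.
The set {Wren, Hana, Lee} has only 1 neighbour ({P2}), so by Hall's theorem at most 2 of the 4 translators can be matched.

2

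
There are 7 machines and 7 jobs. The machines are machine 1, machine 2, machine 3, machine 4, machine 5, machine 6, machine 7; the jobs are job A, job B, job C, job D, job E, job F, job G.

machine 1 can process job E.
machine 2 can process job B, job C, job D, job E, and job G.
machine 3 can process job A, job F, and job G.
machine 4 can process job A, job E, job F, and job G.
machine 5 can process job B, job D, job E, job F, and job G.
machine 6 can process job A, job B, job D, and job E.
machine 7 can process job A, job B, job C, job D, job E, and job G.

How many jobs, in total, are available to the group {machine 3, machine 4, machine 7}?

The union of neighbours of {machine 3, machine 4, machine 7} is {job A, job B, job C, job D, job E, job F, job G}, which has 7 elements.
Since |N(S)| = 7 ≥ |S| = 3, Hall's condition holds for this subset.

7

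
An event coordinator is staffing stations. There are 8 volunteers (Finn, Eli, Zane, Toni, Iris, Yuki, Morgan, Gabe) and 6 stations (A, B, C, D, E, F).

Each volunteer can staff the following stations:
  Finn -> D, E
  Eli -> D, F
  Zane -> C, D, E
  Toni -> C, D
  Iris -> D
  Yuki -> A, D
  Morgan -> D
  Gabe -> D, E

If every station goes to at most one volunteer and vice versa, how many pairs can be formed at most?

5

A valid assignment of size 5: Finn–D, Eli–F, Zane–E, Toni–C, Yuki–A.
The set {Finn, Zane, Toni, Iris, Morgan, Gabe} has only 3 neighbours ({C, D, E}), so by Hall's theorem at most 5 of the 8 volunteers can be matched.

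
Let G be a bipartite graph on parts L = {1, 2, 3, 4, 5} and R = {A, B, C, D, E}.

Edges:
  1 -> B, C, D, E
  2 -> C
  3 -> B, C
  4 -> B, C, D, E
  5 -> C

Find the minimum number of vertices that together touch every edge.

The 4 edges 1–D, 2–C, 3–B, 4–E form a matching, so any vertex cover needs at least 4 vertices (one per matched edge).
Conversely {1, 3, 4, C} meets every edge and has exactly 4 vertices, so 4 is optimal.

4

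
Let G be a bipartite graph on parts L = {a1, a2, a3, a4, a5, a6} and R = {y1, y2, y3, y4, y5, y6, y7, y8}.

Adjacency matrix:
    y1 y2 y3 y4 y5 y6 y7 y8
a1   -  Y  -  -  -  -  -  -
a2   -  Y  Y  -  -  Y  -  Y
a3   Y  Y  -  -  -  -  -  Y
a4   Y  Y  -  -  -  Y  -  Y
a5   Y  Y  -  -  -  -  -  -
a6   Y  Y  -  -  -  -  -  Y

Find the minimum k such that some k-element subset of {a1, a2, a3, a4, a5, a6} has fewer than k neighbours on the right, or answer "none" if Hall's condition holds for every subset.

Take S = {a1, a3, a5, a6}. Its neighbourhood is {y1, y2, y8}, so |N(S)| = 3 < |S| = 4.
Every subset of size less than 4 has at least as many neighbours as members, so 4 is the minimum.

4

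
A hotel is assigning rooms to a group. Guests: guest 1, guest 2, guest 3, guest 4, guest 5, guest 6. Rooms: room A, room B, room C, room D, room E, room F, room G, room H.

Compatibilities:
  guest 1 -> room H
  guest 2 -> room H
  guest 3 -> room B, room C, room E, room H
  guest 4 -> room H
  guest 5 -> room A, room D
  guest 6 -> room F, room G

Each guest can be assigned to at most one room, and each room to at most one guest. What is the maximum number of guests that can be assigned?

4

A valid assignment of size 4: guest 1-room H, guest 3-room E, guest 5-room D, guest 6-room G.
The set {guest 1, guest 2, guest 4} has only 1 neighbour ({room H}), so by Hall's theorem at most 4 of the 6 guests can be matched.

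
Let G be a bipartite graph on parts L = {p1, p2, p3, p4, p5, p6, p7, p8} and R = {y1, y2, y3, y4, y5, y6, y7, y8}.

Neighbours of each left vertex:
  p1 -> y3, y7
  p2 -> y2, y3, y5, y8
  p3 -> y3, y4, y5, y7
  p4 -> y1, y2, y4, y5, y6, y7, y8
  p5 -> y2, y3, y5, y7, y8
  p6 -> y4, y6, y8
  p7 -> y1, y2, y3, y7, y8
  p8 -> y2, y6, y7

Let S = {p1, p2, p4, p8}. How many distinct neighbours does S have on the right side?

8

The union of neighbours of {p1, p2, p4, p8} is {y1, y2, y3, y4, y5, y6, y7, y8}, which has 8 elements.
Since |N(S)| = 8 ≥ |S| = 4, Hall's condition holds for this subset.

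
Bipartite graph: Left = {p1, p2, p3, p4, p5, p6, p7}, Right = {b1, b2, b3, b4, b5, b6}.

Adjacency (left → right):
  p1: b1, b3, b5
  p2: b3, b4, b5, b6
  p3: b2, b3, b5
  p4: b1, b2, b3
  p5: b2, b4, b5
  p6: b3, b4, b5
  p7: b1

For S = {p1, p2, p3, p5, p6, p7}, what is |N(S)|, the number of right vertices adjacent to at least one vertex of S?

6

The union of neighbours of {p1, p2, p3, p5, p6, p7} is {b1, b2, b3, b4, b5, b6}, which has 6 elements.
Since |N(S)| = 6 ≥ |S| = 6, Hall's condition holds for this subset.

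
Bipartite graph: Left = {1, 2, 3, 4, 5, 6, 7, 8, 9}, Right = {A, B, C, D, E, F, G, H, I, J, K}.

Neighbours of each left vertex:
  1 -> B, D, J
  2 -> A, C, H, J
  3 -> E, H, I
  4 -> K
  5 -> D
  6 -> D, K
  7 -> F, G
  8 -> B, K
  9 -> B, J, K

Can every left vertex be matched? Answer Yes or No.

No

The set {1, 4, 5, 6, 8, 9} has only 4 neighbours ({B, D, J, K}), so by Hall's theorem at most 7 of the 9 left vertices can be matched.
Hence no matching covers every left vertex.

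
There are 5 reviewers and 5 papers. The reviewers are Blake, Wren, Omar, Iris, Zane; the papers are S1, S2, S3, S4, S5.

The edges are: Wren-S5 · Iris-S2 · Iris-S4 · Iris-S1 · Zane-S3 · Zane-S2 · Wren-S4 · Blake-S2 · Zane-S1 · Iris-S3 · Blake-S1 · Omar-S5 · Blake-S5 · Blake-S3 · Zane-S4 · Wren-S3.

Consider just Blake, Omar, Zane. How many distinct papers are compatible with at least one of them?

5

The union of neighbours of {Blake, Omar, Zane} is {S1, S2, S3, S4, S5}, which has 5 elements.
Since |N(S)| = 5 ≥ |S| = 3, Hall's condition holds for this subset.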